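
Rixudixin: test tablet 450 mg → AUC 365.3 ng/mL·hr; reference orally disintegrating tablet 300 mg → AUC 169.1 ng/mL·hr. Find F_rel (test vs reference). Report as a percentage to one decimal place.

F_rel = 144.0%

F_rel = (AUC_test/D_test) / (AUC_ref/D_ref)
      = (365.3/450) / (169.1/300)
      = 0.811778 / 0.563667 = 1.4402 = 144.02%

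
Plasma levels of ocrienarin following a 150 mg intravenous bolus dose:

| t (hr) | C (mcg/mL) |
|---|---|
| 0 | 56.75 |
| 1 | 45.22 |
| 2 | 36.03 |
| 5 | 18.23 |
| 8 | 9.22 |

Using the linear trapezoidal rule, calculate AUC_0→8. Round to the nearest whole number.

Trapezoidal AUC_0→8:
  [0→1]: (56.75+45.22)/2 × 1 = 50.985
  [1→2]: (45.22+36.03)/2 × 1 = 40.625
  [2→5]: (36.03+18.23)/2 × 3 = 81.39
  [5→8]: (18.23+9.22)/2 × 3 = 41.175
  Sum = 214.175 mcg/mL·hr

AUC = 214 mcg/mL·hr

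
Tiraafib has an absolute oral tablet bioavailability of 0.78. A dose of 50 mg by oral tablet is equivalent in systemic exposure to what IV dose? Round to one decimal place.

Systemic exposure from an extravascular dose = F × D_ev, so the equivalent IV dose is F × D_ev.
D_iv = F × D_ev = 0.78 × 50 = 39 mg

D_iv = 39.0 mg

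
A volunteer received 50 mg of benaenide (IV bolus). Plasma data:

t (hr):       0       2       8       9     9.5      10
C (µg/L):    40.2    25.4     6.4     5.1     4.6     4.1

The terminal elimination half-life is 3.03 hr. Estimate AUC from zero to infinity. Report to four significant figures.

AUC = 189.3 µg/L·hr

Trapezoidal AUC_0→10:
  [0→2]: (40.2+25.4)/2 × 2 = 65.6
  [2→8]: (25.4+6.4)/2 × 6 = 95.4
  [8→9]: (6.4+5.1)/2 × 1 = 5.75
  [9→9.5]: (5.1+4.6)/2 × 0.5 = 2.425
  [9.5→10]: (4.6+4.1)/2 × 0.5 = 2.175
  Sum = 171.35 µg/L·hr
k_e = ln2 / t½ = 0.693147 / 3.03 = 0.2288 hr^-1
Extrapolated tail: C_last / k_e = 4.1 / 0.2288 = 17.920
AUC_0→∞ = 171.35 + 17.920 = 189.27 µg/L·hr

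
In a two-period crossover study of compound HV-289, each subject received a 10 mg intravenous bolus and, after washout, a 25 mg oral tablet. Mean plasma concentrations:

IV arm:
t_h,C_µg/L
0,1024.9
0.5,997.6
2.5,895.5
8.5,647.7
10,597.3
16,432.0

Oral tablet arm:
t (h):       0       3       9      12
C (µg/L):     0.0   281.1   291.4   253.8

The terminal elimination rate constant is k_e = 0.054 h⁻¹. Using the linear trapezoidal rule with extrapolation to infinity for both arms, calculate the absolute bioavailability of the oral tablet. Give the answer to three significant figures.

Trapezoidal AUC_0→16 (IV):
  [0→0.5]: (1024.9+997.6)/2 × 0.5 = 505.625
  [0.5→2.5]: (997.6+895.5)/2 × 2 = 1893.1
  [2.5→8.5]: (895.5+647.7)/2 × 6 = 4629.6
  [8.5→10]: (647.7+597.3)/2 × 1.5 = 933.75
  [10→16]: (597.3+432.0)/2 × 6 = 3087.9
  Sum = 11049.975 µg/L·h
IV tail: 432.0/0.054 = 8000.000; AUC_iv,0→∞ = 11049.975 + 8000.000 = 19049.975 µg/L·h
Trapezoidal AUC_0→12 (oral tablet):
  [0→3]: (0.0+281.1)/2 × 3 = 421.65
  [3→9]: (281.1+291.4)/2 × 6 = 1717.5
  [9→12]: (291.4+253.8)/2 × 3 = 817.8
  Sum = 2956.95 µg/L·h
oral tablet tail: 253.8/0.054 = 4700.000; AUC_ev,0→∞ = 2956.95 + 4700.000 = 7656.95 µg/L·h
F = (AUC_ev/D_ev)/(AUC_iv/D_iv) = (7656.95/25)/(19049.975/10) = 306.278/1904.9975 = 0.1608

F = 0.161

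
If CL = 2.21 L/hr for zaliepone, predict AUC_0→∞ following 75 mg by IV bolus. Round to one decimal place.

AUC_0→∞ = Dose_iv / CL
        = 75 / 2.21 = 33.9367 mg/L·hr

AUC = 33.9 mg/L·hr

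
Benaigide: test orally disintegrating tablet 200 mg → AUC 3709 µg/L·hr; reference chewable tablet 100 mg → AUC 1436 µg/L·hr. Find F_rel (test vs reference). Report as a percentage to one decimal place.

F_rel = 129.1%

F_rel = (AUC_test/D_test) / (AUC_ref/D_ref)
      = (3709/200) / (1436/100)
      = 18.545 / 14.36 = 1.2914 = 129.14%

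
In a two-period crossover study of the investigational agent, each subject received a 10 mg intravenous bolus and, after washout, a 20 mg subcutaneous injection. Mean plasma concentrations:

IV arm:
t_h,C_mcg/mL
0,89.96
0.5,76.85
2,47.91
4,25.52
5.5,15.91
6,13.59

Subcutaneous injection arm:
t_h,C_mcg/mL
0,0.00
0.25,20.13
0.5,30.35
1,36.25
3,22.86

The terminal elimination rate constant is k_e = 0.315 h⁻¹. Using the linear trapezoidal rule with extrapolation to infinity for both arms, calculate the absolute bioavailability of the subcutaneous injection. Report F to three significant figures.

Trapezoidal AUC_0→6 (IV):
  [0→0.5]: (89.96+76.85)/2 × 0.5 = 41.7025
  [0.5→2]: (76.85+47.91)/2 × 1.5 = 93.57
  [2→4]: (47.91+25.52)/2 × 2 = 73.43
  [4→5.5]: (25.52+15.91)/2 × 1.5 = 31.0725
  [5.5→6]: (15.91+13.59)/2 × 0.5 = 7.375
  Sum = 247.15 mcg/mL·h
IV tail: 13.59/0.315 = 43.143; AUC_iv,0→∞ = 247.15 + 43.143 = 290.293 mcg/mL·h
Trapezoidal AUC_0→3 (subcutaneous injection):
  [0→0.25]: (0.00+20.13)/2 × 0.25 = 2.51625
  [0.25→0.5]: (20.13+30.35)/2 × 0.25 = 6.31
  [0.5→1]: (30.35+36.25)/2 × 0.5 = 16.65
  [1→3]: (36.25+22.86)/2 × 2 = 59.11
  Sum = 84.58625 mcg/mL·h
subcutaneous injection tail: 22.86/0.315 = 72.571; AUC_ev,0→∞ = 84.58625 + 72.571 = 157.15725 mcg/mL·h
F = (AUC_ev/D_ev)/(AUC_iv/D_iv) = (157.15725/20)/(290.293/10) = 7.8578625/29.0293 = 0.2707

F = 0.271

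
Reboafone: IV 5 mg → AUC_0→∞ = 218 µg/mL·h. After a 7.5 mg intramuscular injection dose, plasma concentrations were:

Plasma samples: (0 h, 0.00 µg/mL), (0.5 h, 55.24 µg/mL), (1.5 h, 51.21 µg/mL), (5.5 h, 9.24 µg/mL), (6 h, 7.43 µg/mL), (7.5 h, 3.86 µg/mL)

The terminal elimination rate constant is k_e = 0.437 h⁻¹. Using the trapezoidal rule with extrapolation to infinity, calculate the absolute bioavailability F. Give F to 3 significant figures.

Trapezoidal AUC_0→7.5 (intramuscular injection):
  [0→0.5]: (0.00+55.24)/2 × 0.5 = 13.81
  [0.5→1.5]: (55.24+51.21)/2 × 1 = 53.225
  [1.5→5.5]: (51.21+9.24)/2 × 4 = 120.9
  [5.5→6]: (9.24+7.43)/2 × 0.5 = 4.1675
  [6→7.5]: (7.43+3.86)/2 × 1.5 = 8.4675
  Sum = 200.57 µg/mL·h
Tail: C_last/k_e = 3.86/0.437 = 8.833
AUC_0→∞ (intramuscular injection) = 200.57 + 8.833 = 209.403 µg/mL·h
F = (AUC_ev/D_ev)/(AUC_iv/D_iv) = (209.403/7.5)/(218/5) = 27.9204/43.6 = 0.6404

F = 0.640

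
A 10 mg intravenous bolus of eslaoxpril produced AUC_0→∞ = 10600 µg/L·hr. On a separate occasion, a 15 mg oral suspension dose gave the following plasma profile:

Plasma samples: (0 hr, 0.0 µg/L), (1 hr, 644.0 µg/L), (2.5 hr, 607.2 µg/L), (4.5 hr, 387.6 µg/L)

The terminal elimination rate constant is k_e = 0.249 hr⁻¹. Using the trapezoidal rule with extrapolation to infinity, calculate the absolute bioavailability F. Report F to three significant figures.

Trapezoidal AUC_0→4.5 (oral suspension):
  [0→1]: (0.0+644.0)/2 × 1 = 322.0
  [1→2.5]: (644.0+607.2)/2 × 1.5 = 938.4
  [2.5→4.5]: (607.2+387.6)/2 × 2 = 994.8
  Sum = 2255.2 µg/L·hr
Tail: C_last/k_e = 387.6/0.249 = 1556.627
AUC_0→∞ (oral suspension) = 2255.2 + 1556.627 = 3811.827 µg/L·hr
F = (AUC_ev/D_ev)/(AUC_iv/D_iv) = (3811.827/15)/(10600/10) = 254.1218/1060 = 0.2397

F = 0.240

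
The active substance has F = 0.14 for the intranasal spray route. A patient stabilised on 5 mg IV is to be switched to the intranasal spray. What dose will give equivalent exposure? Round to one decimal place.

For equal systemic exposure: F × D_ev = D_iv
D_ev = D_iv / F = 5 / 0.14 = 35.7143 mg

D_intranasal = 35.7 mg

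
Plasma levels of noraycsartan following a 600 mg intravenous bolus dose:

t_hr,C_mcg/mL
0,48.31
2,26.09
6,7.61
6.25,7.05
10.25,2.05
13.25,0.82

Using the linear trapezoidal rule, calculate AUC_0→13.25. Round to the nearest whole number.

Trapezoidal AUC_0→13.25:
  [0→2]: (48.31+26.09)/2 × 2 = 74.4
  [2→6]: (26.09+7.61)/2 × 4 = 67.4
  [6→6.25]: (7.61+7.05)/2 × 0.25 = 1.8325
  [6.25→10.25]: (7.05+2.05)/2 × 4 = 18.2
  [10.25→13.25]: (2.05+0.82)/2 × 3 = 4.305
  Sum = 166.1375 mcg/mL·hr

AUC = 166 mcg/mL·hr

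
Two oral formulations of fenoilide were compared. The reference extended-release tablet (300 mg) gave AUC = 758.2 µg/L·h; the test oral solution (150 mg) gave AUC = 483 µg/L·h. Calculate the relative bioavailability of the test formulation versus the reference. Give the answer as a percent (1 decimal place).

F_rel = 127.4%

F_rel = (AUC_test/D_test) / (AUC_ref/D_ref)
      = (483/150) / (758.2/300)
      = 3.22 / 2.52733 = 1.2741 = 127.41%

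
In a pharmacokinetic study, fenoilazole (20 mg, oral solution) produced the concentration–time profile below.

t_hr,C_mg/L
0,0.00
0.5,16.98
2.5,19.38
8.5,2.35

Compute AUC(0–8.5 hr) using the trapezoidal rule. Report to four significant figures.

AUC = 105.8 mg/L·hr

Trapezoidal AUC_0→8.5:
  [0→0.5]: (0.00+16.98)/2 × 0.5 = 4.245
  [0.5→2.5]: (16.98+19.38)/2 × 2 = 36.36
  [2.5→8.5]: (19.38+2.35)/2 × 6 = 65.19
  Sum = 105.795 mg/L·hr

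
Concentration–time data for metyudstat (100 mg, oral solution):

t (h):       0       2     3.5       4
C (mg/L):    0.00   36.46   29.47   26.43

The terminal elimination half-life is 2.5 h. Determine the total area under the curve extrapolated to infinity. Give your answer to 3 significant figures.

AUC = 195 mg/L·h

Trapezoidal AUC_0→4:
  [0→2]: (0.00+36.46)/2 × 2 = 36.46
  [2→3.5]: (36.46+29.47)/2 × 1.5 = 49.4475
  [3.5→4]: (29.47+26.43)/2 × 0.5 = 13.975
  Sum = 99.8825 mg/L·h
k_e = ln2 / t½ = 0.693147 / 2.5 = 0.2773 h^-1
Extrapolated tail: C_last / k_e = 26.43 / 0.2773 = 95.312
AUC_0→∞ = 99.8825 + 95.312 = 195.1945 mg/L·h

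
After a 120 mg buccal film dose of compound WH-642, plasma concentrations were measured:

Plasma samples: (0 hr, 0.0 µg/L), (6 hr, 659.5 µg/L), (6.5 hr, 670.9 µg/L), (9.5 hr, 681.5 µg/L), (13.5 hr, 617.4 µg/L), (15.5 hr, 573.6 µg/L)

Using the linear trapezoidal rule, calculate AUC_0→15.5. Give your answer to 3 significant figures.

Trapezoidal AUC_0→15.5:
  [0→6]: (0.0+659.5)/2 × 6 = 1978.5
  [6→6.5]: (659.5+670.9)/2 × 0.5 = 332.6
  [6.5→9.5]: (670.9+681.5)/2 × 3 = 2028.6
  [9.5→13.5]: (681.5+617.4)/2 × 4 = 2597.8
  [13.5→15.5]: (617.4+573.6)/2 × 2 = 1191.0
  Sum = 8128.5 µg/L·hr

AUC = 8130 µg/L·hr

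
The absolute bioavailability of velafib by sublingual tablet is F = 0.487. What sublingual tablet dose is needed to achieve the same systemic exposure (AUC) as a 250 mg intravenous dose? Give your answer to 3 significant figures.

D_sublingual = 513 mg

For equal systemic exposure: F × D_ev = D_iv
D_ev = D_iv / F = 250 / 0.487 = 513.347 mg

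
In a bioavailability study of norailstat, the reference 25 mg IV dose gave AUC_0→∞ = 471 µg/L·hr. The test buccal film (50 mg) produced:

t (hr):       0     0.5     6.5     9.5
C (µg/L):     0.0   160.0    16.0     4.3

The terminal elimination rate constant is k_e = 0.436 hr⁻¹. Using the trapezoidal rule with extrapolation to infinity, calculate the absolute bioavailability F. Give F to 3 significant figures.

Trapezoidal AUC_0→9.5 (buccal film):
  [0→0.5]: (0.0+160.0)/2 × 0.5 = 40.0
  [0.5→6.5]: (160.0+16.0)/2 × 6 = 528.0
  [6.5→9.5]: (16.0+4.3)/2 × 3 = 30.45
  Sum = 598.45 µg/L·hr
Tail: C_last/k_e = 4.3/0.436 = 9.862
AUC_0→∞ (buccal film) = 598.45 + 9.862 = 608.312 µg/L·hr
F = (AUC_ev/D_ev)/(AUC_iv/D_iv) = (608.312/50)/(471/25) = 12.16624/18.84 = 0.6458

F = 0.646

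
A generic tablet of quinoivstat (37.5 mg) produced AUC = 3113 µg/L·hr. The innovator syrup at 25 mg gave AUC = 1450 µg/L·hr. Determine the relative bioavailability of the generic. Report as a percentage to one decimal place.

F_rel = 143.1%

F_rel = (AUC_test/D_test) / (AUC_ref/D_ref)
      = (3113/37.5) / (1450/25)
      = 83.0133 / 58 = 1.4313 = 143.13%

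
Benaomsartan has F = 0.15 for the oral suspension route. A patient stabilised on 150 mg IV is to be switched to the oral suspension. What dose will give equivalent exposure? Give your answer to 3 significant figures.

D_oral = 1000 mg

For equal systemic exposure: F × D_ev = D_iv
D_ev = D_iv / F = 150 / 0.15 = 1000 mg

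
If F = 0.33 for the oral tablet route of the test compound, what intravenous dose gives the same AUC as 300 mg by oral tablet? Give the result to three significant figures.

D_iv = 99.0 mg

Systemic exposure from an extravascular dose = F × D_ev, so the equivalent IV dose is F × D_ev.
D_iv = F × D_ev = 0.33 × 300 = 99 mg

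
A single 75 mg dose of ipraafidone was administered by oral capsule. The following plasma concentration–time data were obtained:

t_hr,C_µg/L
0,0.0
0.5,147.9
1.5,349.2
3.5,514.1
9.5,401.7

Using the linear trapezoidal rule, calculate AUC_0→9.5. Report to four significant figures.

Trapezoidal AUC_0→9.5:
  [0→0.5]: (0.0+147.9)/2 × 0.5 = 36.975
  [0.5→1.5]: (147.9+349.2)/2 × 1 = 248.55
  [1.5→3.5]: (349.2+514.1)/2 × 2 = 863.3
  [3.5→9.5]: (514.1+401.7)/2 × 6 = 2747.4
  Sum = 3896.225 µg/L·hr

AUC = 3896 µg/L·hr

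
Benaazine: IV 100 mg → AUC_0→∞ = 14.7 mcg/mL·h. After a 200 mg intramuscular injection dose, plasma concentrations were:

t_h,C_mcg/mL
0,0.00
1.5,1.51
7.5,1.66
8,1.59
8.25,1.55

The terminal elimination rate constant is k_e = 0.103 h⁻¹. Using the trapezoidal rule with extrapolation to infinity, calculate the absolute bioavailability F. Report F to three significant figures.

Trapezoidal AUC_0→8.25 (intramuscular injection):
  [0→1.5]: (0.00+1.51)/2 × 1.5 = 1.1325
  [1.5→7.5]: (1.51+1.66)/2 × 6 = 9.51
  [7.5→8]: (1.66+1.59)/2 × 0.5 = 0.8125
  [8→8.25]: (1.59+1.55)/2 × 0.25 = 0.3925
  Sum = 11.8475 mcg/mL·h
Tail: C_last/k_e = 1.55/0.103 = 15.049
AUC_0→∞ (intramuscular injection) = 11.8475 + 15.049 = 26.8965 mcg/mL·h
F = (AUC_ev/D_ev)/(AUC_iv/D_iv) = (26.8965/200)/(14.7/100) = 0.1344825/0.147 = 0.9148

F = 0.915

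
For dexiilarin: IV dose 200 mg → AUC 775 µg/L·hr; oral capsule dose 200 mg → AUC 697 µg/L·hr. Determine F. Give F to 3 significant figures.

F = 0.899

F = (AUC_ev / D_ev) / (AUC_iv / D_iv)
  = (697/200) / (775/200)
  = 3.485 / 3.875 = 0.8994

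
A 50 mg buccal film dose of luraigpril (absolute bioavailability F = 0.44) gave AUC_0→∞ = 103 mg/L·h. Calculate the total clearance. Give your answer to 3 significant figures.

CL = F × Dose / AUC_0→∞
   = 0.44 × 50 / 103 = 0.213592 L/h

CL = 0.214 L/h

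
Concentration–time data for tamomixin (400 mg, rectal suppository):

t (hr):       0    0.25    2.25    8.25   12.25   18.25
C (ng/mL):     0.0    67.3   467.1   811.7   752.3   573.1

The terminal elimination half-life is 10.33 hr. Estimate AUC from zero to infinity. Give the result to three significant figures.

Trapezoidal AUC_0→18.25:
  [0→0.25]: (0.0+67.3)/2 × 0.25 = 8.4125
  [0.25→2.25]: (67.3+467.1)/2 × 2 = 534.4
  [2.25→8.25]: (467.1+811.7)/2 × 6 = 3836.4
  [8.25→12.25]: (811.7+752.3)/2 × 4 = 3128.0
  [12.25→18.25]: (752.3+573.1)/2 × 6 = 3976.2
  Sum = 11483.4125 ng/mL·hr
k_e = ln2 / t½ = 0.693147 / 10.33 = 0.0671 hr^-1
Extrapolated tail: C_last / k_e = 573.1 / 0.0671 = 8540.984
AUC_0→∞ = 11483.4125 + 8540.984 = 20024.3965 ng/mL·hr

AUC = 20000 ng/mL·hr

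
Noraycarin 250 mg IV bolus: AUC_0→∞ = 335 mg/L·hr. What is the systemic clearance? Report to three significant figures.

CL = 0.746 L/hr

CL = Dose_iv / AUC_0→∞
   = 250 / 335 = 0.746269 L/hr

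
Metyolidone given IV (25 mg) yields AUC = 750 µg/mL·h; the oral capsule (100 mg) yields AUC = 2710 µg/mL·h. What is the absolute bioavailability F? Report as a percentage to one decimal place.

F = (AUC_ev / D_ev) / (AUC_iv / D_iv)
  = (2710/100) / (750/25)
  = 27.1 / 30 = 0.9033
  = 90.33%

F = 90.3%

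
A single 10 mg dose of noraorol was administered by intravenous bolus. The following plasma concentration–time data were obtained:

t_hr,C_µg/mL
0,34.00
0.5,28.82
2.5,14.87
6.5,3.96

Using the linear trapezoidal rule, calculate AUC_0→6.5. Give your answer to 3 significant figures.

AUC = 97.1 µg/mL·hr

Trapezoidal AUC_0→6.5:
  [0→0.5]: (34.00+28.82)/2 × 0.5 = 15.705
  [0.5→2.5]: (28.82+14.87)/2 × 2 = 43.69
  [2.5→6.5]: (14.87+3.96)/2 × 4 = 37.66
  Sum = 97.055 µg/mL·hr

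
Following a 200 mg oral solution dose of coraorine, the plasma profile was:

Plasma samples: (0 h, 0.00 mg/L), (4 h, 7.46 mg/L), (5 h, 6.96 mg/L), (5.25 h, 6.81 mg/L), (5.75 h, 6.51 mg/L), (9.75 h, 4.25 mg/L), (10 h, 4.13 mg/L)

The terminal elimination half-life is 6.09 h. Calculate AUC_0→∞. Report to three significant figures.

AUC = 86.0 mg/L·h

Trapezoidal AUC_0→10:
  [0→4]: (0.00+7.46)/2 × 4 = 14.92
  [4→5]: (7.46+6.96)/2 × 1 = 7.21
  [5→5.25]: (6.96+6.81)/2 × 0.25 = 1.72125
  [5.25→5.75]: (6.81+6.51)/2 × 0.5 = 3.33
  [5.75→9.75]: (6.51+4.25)/2 × 4 = 21.52
  [9.75→10]: (4.25+4.13)/2 × 0.25 = 1.0475
  Sum = 49.74875 mg/L·h
k_e = ln2 / t½ = 0.693147 / 6.09 = 0.1138 h^-1
Extrapolated tail: C_last / k_e = 4.13 / 0.1138 = 36.292
AUC_0→∞ = 49.74875 + 36.292 = 86.04075 mg/L·h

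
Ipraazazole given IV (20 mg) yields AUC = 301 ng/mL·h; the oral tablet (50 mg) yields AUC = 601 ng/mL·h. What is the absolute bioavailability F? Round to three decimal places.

F = (AUC_ev / D_ev) / (AUC_iv / D_iv)
  = (601/50) / (301/20)
  = 12.02 / 15.05 = 0.7987

F = 0.799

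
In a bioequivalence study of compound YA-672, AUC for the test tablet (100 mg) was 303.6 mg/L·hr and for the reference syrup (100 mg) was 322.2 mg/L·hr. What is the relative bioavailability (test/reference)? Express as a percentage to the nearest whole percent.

F_rel = (AUC_test/D_test) / (AUC_ref/D_ref)
      = (303.6/100) / (322.2/100)
      = 3.036 / 3.222 = 0.9423 = 94.23%

F_rel = 94%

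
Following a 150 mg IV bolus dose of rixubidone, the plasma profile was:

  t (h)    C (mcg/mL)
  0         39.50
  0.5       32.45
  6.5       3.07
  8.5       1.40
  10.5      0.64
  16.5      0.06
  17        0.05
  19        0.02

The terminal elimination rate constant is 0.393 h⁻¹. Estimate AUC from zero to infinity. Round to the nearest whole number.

Trapezoidal AUC_0→19:
  [0→0.5]: (39.50+32.45)/2 × 0.5 = 17.9875
  [0.5→6.5]: (32.45+3.07)/2 × 6 = 106.56
  [6.5→8.5]: (3.07+1.40)/2 × 2 = 4.47
  [8.5→10.5]: (1.40+0.64)/2 × 2 = 2.04
  [10.5→16.5]: (0.64+0.06)/2 × 6 = 2.1
  [16.5→17]: (0.06+0.05)/2 × 0.5 = 0.0275
  [17→19]: (0.05+0.02)/2 × 2 = 0.07
  Sum = 133.255 mcg/mL·h
Extrapolated tail: C_last / k_e = 0.02 / 0.393 = 0.051
AUC_0→∞ = 133.255 + 0.051 = 133.306 mcg/mL·h

AUC = 133 mcg/mL·h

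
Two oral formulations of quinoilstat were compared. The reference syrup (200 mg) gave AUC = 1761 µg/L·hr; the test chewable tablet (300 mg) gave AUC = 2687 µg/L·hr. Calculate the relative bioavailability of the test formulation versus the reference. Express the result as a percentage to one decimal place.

F_rel = (AUC_test/D_test) / (AUC_ref/D_ref)
      = (2687/300) / (1761/200)
      = 8.95667 / 8.805 = 1.0172 = 101.72%

F_rel = 101.7%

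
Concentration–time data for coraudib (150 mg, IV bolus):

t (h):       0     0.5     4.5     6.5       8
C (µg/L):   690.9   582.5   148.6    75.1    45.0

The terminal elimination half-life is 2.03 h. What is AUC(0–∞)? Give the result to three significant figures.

AUC = 2230 µg/L·h

Trapezoidal AUC_0→8:
  [0→0.5]: (690.9+582.5)/2 × 0.5 = 318.35
  [0.5→4.5]: (582.5+148.6)/2 × 4 = 1462.2
  [4.5→6.5]: (148.6+75.1)/2 × 2 = 223.7
  [6.5→8]: (75.1+45.0)/2 × 1.5 = 90.075
  Sum = 2094.325 µg/L·h
k_e = ln2 / t½ = 0.693147 / 2.03 = 0.3415 h^-1
Extrapolated tail: C_last / k_e = 45.0 / 0.3415 = 131.772
AUC_0→∞ = 2094.325 + 131.772 = 2226.097 µg/L·h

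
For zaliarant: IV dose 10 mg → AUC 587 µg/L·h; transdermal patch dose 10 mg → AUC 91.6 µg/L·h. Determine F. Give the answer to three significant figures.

F = 0.156

F = (AUC_ev / D_ev) / (AUC_iv / D_iv)
  = (91.6/10) / (587/10)
  = 9.16 / 58.7 = 0.1560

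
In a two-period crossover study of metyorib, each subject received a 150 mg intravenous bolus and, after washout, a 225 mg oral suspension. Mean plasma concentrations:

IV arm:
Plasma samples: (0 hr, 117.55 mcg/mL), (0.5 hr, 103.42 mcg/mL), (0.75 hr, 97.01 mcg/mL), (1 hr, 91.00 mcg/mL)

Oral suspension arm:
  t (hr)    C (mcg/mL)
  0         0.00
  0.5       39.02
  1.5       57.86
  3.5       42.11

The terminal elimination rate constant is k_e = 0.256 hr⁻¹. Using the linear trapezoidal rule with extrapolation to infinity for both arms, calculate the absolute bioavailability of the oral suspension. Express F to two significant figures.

F = 0.47

Trapezoidal AUC_0→1 (IV):
  [0→0.5]: (117.55+103.42)/2 × 0.5 = 55.2425
  [0.5→0.75]: (103.42+97.01)/2 × 0.25 = 25.05375
  [0.75→1]: (97.01+91.00)/2 × 0.25 = 23.50125
  Sum = 103.7975 mcg/mL·hr
IV tail: 91.00/0.256 = 355.469; AUC_iv,0→∞ = 103.7975 + 355.469 = 459.2665 mcg/mL·hr
Trapezoidal AUC_0→3.5 (oral suspension):
  [0→0.5]: (0.00+39.02)/2 × 0.5 = 9.755
  [0.5→1.5]: (39.02+57.86)/2 × 1 = 48.44
  [1.5→3.5]: (57.86+42.11)/2 × 2 = 99.97
  Sum = 158.165 mcg/mL·hr
oral suspension tail: 42.11/0.256 = 164.492; AUC_ev,0→∞ = 158.165 + 164.492 = 322.657 mcg/mL·hr
F = (AUC_ev/D_ev)/(AUC_iv/D_iv) = (322.657/225)/(459.2665/150) = 1.43403/3.06178 = 0.4684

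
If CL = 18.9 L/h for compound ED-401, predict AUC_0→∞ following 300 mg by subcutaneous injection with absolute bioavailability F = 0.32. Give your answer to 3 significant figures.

AUC = 5.08 mg/L·h

AUC_0→∞ = F × Dose / CL
        = 0.32 × 300 / 18.9 = 5.07937 mg/L·h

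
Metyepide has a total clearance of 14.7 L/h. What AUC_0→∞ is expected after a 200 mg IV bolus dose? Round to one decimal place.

AUC_0→∞ = Dose_iv / CL
        = 200 / 14.7 = 13.6054 mg/L·h

AUC = 13.6 mg/L·h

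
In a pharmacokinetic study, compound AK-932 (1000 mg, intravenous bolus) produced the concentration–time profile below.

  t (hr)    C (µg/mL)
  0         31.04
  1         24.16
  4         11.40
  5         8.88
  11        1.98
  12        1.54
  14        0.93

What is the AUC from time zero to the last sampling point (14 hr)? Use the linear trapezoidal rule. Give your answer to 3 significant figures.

AUC = 128 µg/mL·hr

Trapezoidal AUC_0→14:
  [0→1]: (31.04+24.16)/2 × 1 = 27.6
  [1→4]: (24.16+11.40)/2 × 3 = 53.34
  [4→5]: (11.40+8.88)/2 × 1 = 10.14
  [5→11]: (8.88+1.98)/2 × 6 = 32.58
  [11→12]: (1.98+1.54)/2 × 1 = 1.76
  [12→14]: (1.54+0.93)/2 × 2 = 2.47
  Sum = 127.89 µg/mL·hr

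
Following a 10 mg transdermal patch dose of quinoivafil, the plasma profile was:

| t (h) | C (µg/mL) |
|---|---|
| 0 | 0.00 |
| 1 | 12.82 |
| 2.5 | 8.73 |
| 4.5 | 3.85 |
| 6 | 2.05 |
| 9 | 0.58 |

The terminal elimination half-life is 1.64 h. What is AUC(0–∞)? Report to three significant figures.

AUC = 44.9 µg/mL·h

Trapezoidal AUC_0→9:
  [0→1]: (0.00+12.82)/2 × 1 = 6.41
  [1→2.5]: (12.82+8.73)/2 × 1.5 = 16.1625
  [2.5→4.5]: (8.73+3.85)/2 × 2 = 12.58
  [4.5→6]: (3.85+2.05)/2 × 1.5 = 4.425
  [6→9]: (2.05+0.58)/2 × 3 = 3.945
  Sum = 43.5225 µg/mL·h
k_e = ln2 / t½ = 0.693147 / 1.64 = 0.4227 h^-1
Extrapolated tail: C_last / k_e = 0.58 / 0.4227 = 1.372
AUC_0→∞ = 43.5225 + 1.372 = 44.8945 µg/mL·h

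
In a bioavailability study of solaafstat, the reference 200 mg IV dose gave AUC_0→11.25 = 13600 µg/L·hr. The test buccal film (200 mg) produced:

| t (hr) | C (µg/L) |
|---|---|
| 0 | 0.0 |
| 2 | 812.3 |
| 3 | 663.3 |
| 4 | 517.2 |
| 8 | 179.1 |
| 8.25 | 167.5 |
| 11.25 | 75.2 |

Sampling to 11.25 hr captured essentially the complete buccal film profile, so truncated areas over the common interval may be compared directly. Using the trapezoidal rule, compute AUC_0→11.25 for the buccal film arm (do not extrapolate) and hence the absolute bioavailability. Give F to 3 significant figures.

F = 0.290

Trapezoidal AUC_0→11.25 (buccal film):
  [0→2]: (0.0+812.3)/2 × 2 = 812.3
  [2→3]: (812.3+663.3)/2 × 1 = 737.8
  [3→4]: (663.3+517.2)/2 × 1 = 590.25
  [4→8]: (517.2+179.1)/2 × 4 = 1392.6
  [8→8.25]: (179.1+167.5)/2 × 0.25 = 43.325
  [8.25→11.25]: (167.5+75.2)/2 × 3 = 364.05
  Sum = 3940.325 µg/L·hr
F = (AUC_ev/D_ev)/(AUC_iv/D_iv) = (3940.325/200)/(13600/200) = 19.701625/68 = 0.2897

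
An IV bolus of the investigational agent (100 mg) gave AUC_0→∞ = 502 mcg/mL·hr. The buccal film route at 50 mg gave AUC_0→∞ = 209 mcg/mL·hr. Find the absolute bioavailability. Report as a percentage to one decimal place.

F = 83.3%

F = (AUC_ev / D_ev) / (AUC_iv / D_iv)
  = (209/50) / (502/100)
  = 4.18 / 5.02 = 0.8327
  = 83.27%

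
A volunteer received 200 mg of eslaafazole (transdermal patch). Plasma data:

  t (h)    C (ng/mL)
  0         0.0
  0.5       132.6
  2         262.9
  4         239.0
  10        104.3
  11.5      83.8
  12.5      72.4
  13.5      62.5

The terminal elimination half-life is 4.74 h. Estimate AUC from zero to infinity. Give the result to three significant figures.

Trapezoidal AUC_0→13.5:
  [0→0.5]: (0.0+132.6)/2 × 0.5 = 33.15
  [0.5→2]: (132.6+262.9)/2 × 1.5 = 296.625
  [2→4]: (262.9+239.0)/2 × 2 = 501.9
  [4→10]: (239.0+104.3)/2 × 6 = 1029.9
  [10→11.5]: (104.3+83.8)/2 × 1.5 = 141.075
  [11.5→12.5]: (83.8+72.4)/2 × 1 = 78.1
  [12.5→13.5]: (72.4+62.5)/2 × 1 = 67.45
  Sum = 2148.2 ng/mL·h
k_e = ln2 / t½ = 0.693147 / 4.74 = 0.1462 h^-1
Extrapolated tail: C_last / k_e = 62.5 / 0.1462 = 427.497
AUC_0→∞ = 2148.2 + 427.497 = 2575.697 ng/mL·h

AUC = 2580 ng/mL·h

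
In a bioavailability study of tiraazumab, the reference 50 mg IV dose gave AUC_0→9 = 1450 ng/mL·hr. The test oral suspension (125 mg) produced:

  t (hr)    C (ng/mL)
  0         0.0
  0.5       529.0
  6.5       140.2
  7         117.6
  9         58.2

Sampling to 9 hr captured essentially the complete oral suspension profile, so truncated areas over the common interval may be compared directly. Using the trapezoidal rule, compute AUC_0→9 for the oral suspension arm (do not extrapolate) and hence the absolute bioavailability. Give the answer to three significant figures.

Trapezoidal AUC_0→9 (oral suspension):
  [0→0.5]: (0.0+529.0)/2 × 0.5 = 132.25
  [0.5→6.5]: (529.0+140.2)/2 × 6 = 2007.6
  [6.5→7]: (140.2+117.6)/2 × 0.5 = 64.45
  [7→9]: (117.6+58.2)/2 × 2 = 175.8
  Sum = 2380.1 ng/mL·hr
F = (AUC_ev/D_ev)/(AUC_iv/D_iv) = (2380.1/125)/(1450/50) = 19.0408/29 = 0.6566

F = 0.657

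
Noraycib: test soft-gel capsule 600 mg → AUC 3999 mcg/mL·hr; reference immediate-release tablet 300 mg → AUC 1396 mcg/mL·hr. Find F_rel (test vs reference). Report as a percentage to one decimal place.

F_rel = 143.2%

F_rel = (AUC_test/D_test) / (AUC_ref/D_ref)
      = (3999/600) / (1396/300)
      = 6.665 / 4.65333 = 1.4323 = 143.23%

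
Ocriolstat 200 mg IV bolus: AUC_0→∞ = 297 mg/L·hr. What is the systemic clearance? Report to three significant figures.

CL = 0.673 L/hr

CL = Dose_iv / AUC_0→∞
   = 200 / 297 = 0.673401 L/hr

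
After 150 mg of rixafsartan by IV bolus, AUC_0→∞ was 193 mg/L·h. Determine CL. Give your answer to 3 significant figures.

CL = Dose_iv / AUC_0→∞
   = 150 / 193 = 0.777202 L/h

CL = 0.777 L/h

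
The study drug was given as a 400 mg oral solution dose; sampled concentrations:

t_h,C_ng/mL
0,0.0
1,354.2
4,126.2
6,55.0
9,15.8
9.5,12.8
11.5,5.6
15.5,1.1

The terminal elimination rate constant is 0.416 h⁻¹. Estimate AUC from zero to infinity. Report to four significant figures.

Trapezoidal AUC_0→15.5:
  [0→1]: (0.0+354.2)/2 × 1 = 177.1
  [1→4]: (354.2+126.2)/2 × 3 = 720.6
  [4→6]: (126.2+55.0)/2 × 2 = 181.2
  [6→9]: (55.0+15.8)/2 × 3 = 106.2
  [9→9.5]: (15.8+12.8)/2 × 0.5 = 7.15
  [9.5→11.5]: (12.8+5.6)/2 × 2 = 18.4
  [11.5→15.5]: (5.6+1.1)/2 × 4 = 13.4
  Sum = 1224.05 ng/mL·h
Extrapolated tail: C_last / k_e = 1.1 / 0.416 = 2.644
AUC_0→∞ = 1224.05 + 2.644 = 1226.694 ng/mL·h

AUC = 1227 ng/mL·h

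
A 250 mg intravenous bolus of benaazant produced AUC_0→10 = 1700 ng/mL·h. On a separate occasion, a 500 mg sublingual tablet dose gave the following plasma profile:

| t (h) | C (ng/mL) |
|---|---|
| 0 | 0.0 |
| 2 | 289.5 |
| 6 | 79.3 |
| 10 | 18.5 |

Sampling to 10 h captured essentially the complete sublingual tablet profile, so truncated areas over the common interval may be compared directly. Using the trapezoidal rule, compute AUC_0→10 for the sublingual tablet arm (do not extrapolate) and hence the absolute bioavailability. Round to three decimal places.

Trapezoidal AUC_0→10 (sublingual tablet):
  [0→2]: (0.0+289.5)/2 × 2 = 289.5
  [2→6]: (289.5+79.3)/2 × 4 = 737.6
  [6→10]: (79.3+18.5)/2 × 4 = 195.6
  Sum = 1222.7 ng/mL·h
F = (AUC_ev/D_ev)/(AUC_iv/D_iv) = (1222.7/500)/(1700/250) = 2.4454/6.8 = 0.3596

F = 0.360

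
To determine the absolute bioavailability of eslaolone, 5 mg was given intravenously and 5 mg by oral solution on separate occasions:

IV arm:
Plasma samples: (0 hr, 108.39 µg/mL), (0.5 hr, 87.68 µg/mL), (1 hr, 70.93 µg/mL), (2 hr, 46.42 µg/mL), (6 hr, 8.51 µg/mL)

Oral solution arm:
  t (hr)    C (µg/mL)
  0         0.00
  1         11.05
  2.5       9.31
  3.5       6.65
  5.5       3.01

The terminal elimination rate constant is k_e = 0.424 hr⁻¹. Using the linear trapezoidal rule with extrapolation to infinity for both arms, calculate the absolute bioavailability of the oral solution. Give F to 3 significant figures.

F = 0.164

Trapezoidal AUC_0→6 (IV):
  [0→0.5]: (108.39+87.68)/2 × 0.5 = 49.0175
  [0.5→1]: (87.68+70.93)/2 × 0.5 = 39.6525
  [1→2]: (70.93+46.42)/2 × 1 = 58.675
  [2→6]: (46.42+8.51)/2 × 4 = 109.86
  Sum = 257.205 µg/mL·hr
IV tail: 8.51/0.424 = 20.071; AUC_iv,0→∞ = 257.205 + 20.071 = 277.276 µg/mL·hr
Trapezoidal AUC_0→5.5 (oral solution):
  [0→1]: (0.00+11.05)/2 × 1 = 5.525
  [1→2.5]: (11.05+9.31)/2 × 1.5 = 15.27
  [2.5→3.5]: (9.31+6.65)/2 × 1 = 7.98
  [3.5→5.5]: (6.65+3.01)/2 × 2 = 9.66
  Sum = 38.435 µg/mL·hr
oral solution tail: 3.01/0.424 = 7.099; AUC_ev,0→∞ = 38.435 + 7.099 = 45.534 µg/mL·hr
F = (AUC_ev/D_ev)/(AUC_iv/D_iv) = (45.534/5)/(277.276/5) = 9.1068/55.4552 = 0.1642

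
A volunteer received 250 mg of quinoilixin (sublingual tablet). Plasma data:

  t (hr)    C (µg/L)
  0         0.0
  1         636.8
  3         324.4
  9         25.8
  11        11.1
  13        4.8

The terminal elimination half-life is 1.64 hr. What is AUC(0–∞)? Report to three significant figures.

AUC = 2390 µg/L·hr

Trapezoidal AUC_0→13:
  [0→1]: (0.0+636.8)/2 × 1 = 318.4
  [1→3]: (636.8+324.4)/2 × 2 = 961.2
  [3→9]: (324.4+25.8)/2 × 6 = 1050.6
  [9→11]: (25.8+11.1)/2 × 2 = 36.9
  [11→13]: (11.1+4.8)/2 × 2 = 15.9
  Sum = 2383.0 µg/L·hr
k_e = ln2 / t½ = 0.693147 / 1.64 = 0.4227 hr^-1
Extrapolated tail: C_last / k_e = 4.8 / 0.4227 = 11.356
AUC_0→∞ = 2383.0 + 11.356 = 2394.356 µg/L·hr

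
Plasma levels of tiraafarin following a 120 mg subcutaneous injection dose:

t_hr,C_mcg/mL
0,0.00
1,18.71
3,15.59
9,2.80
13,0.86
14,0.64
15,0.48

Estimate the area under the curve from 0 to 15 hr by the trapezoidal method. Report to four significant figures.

Trapezoidal AUC_0→15:
  [0→1]: (0.00+18.71)/2 × 1 = 9.355
  [1→3]: (18.71+15.59)/2 × 2 = 34.3
  [3→9]: (15.59+2.80)/2 × 6 = 55.17
  [9→13]: (2.80+0.86)/2 × 4 = 7.32
  [13→14]: (0.86+0.64)/2 × 1 = 0.75
  [14→15]: (0.64+0.48)/2 × 1 = 0.56
  Sum = 107.455 mcg/mL·hr

AUC = 107.5 mcg/mL·hr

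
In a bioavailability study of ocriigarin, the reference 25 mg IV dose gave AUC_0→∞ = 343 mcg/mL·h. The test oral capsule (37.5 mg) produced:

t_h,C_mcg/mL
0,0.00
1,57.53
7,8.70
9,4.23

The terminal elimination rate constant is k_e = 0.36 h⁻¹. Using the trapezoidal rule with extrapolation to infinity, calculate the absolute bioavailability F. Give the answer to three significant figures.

Trapezoidal AUC_0→9 (oral capsule):
  [0→1]: (0.00+57.53)/2 × 1 = 28.765
  [1→7]: (57.53+8.70)/2 × 6 = 198.69
  [7→9]: (8.70+4.23)/2 × 2 = 12.93
  Sum = 240.385 mcg/mL·h
Tail: C_last/k_e = 4.23/0.36 = 11.750
AUC_0→∞ (oral capsule) = 240.385 + 11.750 = 252.135 mcg/mL·h
F = (AUC_ev/D_ev)/(AUC_iv/D_iv) = (252.135/37.5)/(343/25) = 6.7236/13.72 = 0.4901

F = 0.490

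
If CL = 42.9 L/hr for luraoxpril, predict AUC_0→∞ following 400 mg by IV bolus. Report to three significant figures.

AUC = 9.32 mg/L·hr

AUC_0→∞ = Dose_iv / CL
        = 400 / 42.9 = 9.32401 mg/L·hr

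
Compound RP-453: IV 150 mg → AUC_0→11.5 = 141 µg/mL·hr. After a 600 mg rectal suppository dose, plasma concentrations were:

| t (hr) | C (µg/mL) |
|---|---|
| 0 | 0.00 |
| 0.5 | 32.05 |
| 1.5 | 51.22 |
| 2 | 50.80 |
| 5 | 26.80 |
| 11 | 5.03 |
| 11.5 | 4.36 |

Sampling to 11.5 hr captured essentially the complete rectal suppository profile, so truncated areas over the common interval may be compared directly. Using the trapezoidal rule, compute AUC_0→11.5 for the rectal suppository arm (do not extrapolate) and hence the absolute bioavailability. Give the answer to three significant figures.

F = 0.513

Trapezoidal AUC_0→11.5 (rectal suppository):
  [0→0.5]: (0.00+32.05)/2 × 0.5 = 8.0125
  [0.5→1.5]: (32.05+51.22)/2 × 1 = 41.635
  [1.5→2]: (51.22+50.80)/2 × 0.5 = 25.505
  [2→5]: (50.80+26.80)/2 × 3 = 116.4
  [5→11]: (26.80+5.03)/2 × 6 = 95.49
  [11→11.5]: (5.03+4.36)/2 × 0.5 = 2.3475
  Sum = 289.39 µg/mL·hr
F = (AUC_ev/D_ev)/(AUC_iv/D_iv) = (289.39/600)/(141/150) = 0.482317/0.94 = 0.5131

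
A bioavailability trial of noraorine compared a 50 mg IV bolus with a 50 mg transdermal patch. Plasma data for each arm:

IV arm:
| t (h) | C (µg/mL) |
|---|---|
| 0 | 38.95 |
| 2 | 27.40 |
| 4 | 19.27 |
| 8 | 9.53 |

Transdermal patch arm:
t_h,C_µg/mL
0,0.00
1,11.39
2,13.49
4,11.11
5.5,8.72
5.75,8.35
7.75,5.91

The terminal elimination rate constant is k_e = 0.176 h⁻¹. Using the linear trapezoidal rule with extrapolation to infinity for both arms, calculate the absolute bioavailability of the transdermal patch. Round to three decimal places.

Trapezoidal AUC_0→8 (IV):
  [0→2]: (38.95+27.40)/2 × 2 = 66.35
  [2→4]: (27.40+19.27)/2 × 2 = 46.67
  [4→8]: (19.27+9.53)/2 × 4 = 57.6
  Sum = 170.62 µg/mL·h
IV tail: 9.53/0.176 = 54.148; AUC_iv,0→∞ = 170.62 + 54.148 = 224.768 µg/mL·h
Trapezoidal AUC_0→7.75 (transdermal patch):
  [0→1]: (0.00+11.39)/2 × 1 = 5.695
  [1→2]: (11.39+13.49)/2 × 1 = 12.44
  [2→4]: (13.49+11.11)/2 × 2 = 24.6
  [4→5.5]: (11.11+8.72)/2 × 1.5 = 14.8725
  [5.5→5.75]: (8.72+8.35)/2 × 0.25 = 2.13375
  [5.75→7.75]: (8.35+5.91)/2 × 2 = 14.26
  Sum = 74.00125 µg/mL·h
transdermal patch tail: 5.91/0.176 = 33.580; AUC_ev,0→∞ = 74.00125 + 33.580 = 107.58125 µg/mL·h
F = (AUC_ev/D_ev)/(AUC_iv/D_iv) = (107.58125/50)/(224.768/50) = 2.151625/4.49536 = 0.4786

F = 0.479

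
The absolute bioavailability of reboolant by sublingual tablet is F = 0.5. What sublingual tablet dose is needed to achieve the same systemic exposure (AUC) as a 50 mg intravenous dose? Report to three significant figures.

D_sublingual = 100 mg

For equal systemic exposure: F × D_ev = D_iv
D_ev = D_iv / F = 50 / 0.5 = 100 mg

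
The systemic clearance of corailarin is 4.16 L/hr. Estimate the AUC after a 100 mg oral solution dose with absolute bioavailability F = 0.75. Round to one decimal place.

AUC_0→∞ = F × Dose / CL
        = 0.75 × 100 / 4.16 = 18.0288 mg/L·hr

AUC = 18.0 mg/L·hr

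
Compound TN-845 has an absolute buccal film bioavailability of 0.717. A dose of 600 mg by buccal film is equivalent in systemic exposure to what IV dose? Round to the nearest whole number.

D_iv = 430 mg

Systemic exposure from an extravascular dose = F × D_ev, so the equivalent IV dose is F × D_ev.
D_iv = F × D_ev = 0.717 × 600 = 430.2 mg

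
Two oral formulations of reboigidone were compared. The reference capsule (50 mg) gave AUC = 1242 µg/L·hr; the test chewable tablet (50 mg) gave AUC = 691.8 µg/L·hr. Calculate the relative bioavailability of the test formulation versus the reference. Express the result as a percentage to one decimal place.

F_rel = 55.7%

F_rel = (AUC_test/D_test) / (AUC_ref/D_ref)
      = (691.8/50) / (1242/50)
      = 13.836 / 24.84 = 0.5570 = 55.70%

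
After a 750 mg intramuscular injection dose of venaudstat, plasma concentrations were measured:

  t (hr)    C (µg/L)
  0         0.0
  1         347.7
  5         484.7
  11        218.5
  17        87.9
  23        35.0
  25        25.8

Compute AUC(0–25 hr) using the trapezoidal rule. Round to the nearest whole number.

Trapezoidal AUC_0→25:
  [0→1]: (0.0+347.7)/2 × 1 = 173.85
  [1→5]: (347.7+484.7)/2 × 4 = 1664.8
  [5→11]: (484.7+218.5)/2 × 6 = 2109.6
  [11→17]: (218.5+87.9)/2 × 6 = 919.2
  [17→23]: (87.9+35.0)/2 × 6 = 368.7
  [23→25]: (35.0+25.8)/2 × 2 = 60.8
  Sum = 5296.95 µg/L·hr

AUC = 5297 µg/L·hr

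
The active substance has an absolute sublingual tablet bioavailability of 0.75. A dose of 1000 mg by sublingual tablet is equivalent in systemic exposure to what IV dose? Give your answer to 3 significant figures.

Systemic exposure from an extravascular dose = F × D_ev, so the equivalent IV dose is F × D_ev.
D_iv = F × D_ev = 0.75 × 1000 = 750 mg

D_iv = 750 mg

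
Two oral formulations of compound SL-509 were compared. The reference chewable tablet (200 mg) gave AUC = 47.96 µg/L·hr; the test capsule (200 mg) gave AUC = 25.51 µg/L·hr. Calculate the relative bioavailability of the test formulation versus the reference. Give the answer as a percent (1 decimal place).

F_rel = (AUC_test/D_test) / (AUC_ref/D_ref)
      = (25.51/200) / (47.96/200)
      = 0.12755 / 0.2398 = 0.5319 = 53.19%

F_rel = 53.2%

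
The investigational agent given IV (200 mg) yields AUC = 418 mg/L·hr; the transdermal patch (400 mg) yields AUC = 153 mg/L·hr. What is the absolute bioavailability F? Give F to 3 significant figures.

F = (AUC_ev / D_ev) / (AUC_iv / D_iv)
  = (153/400) / (418/200)
  = 0.3825 / 2.09 = 0.1830

F = 0.183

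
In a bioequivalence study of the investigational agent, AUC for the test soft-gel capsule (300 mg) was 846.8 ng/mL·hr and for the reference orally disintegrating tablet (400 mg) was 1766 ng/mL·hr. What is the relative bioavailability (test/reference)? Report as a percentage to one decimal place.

F_rel = 63.9%

F_rel = (AUC_test/D_test) / (AUC_ref/D_ref)
      = (846.8/300) / (1766/400)
      = 2.82267 / 4.415 = 0.6393 = 63.93%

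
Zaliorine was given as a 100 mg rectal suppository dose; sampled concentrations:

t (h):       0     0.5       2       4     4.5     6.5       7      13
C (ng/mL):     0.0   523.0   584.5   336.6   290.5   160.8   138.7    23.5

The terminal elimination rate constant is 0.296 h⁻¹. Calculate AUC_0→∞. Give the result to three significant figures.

Trapezoidal AUC_0→13:
  [0→0.5]: (0.0+523.0)/2 × 0.5 = 130.75
  [0.5→2]: (523.0+584.5)/2 × 1.5 = 830.625
  [2→4]: (584.5+336.6)/2 × 2 = 921.1
  [4→4.5]: (336.6+290.5)/2 × 0.5 = 156.775
  [4.5→6.5]: (290.5+160.8)/2 × 2 = 451.3
  [6.5→7]: (160.8+138.7)/2 × 0.5 = 74.875
  [7→13]: (138.7+23.5)/2 × 6 = 486.6
  Sum = 3052.025 ng/mL·h
Extrapolated tail: C_last / k_e = 23.5 / 0.296 = 79.392
AUC_0→∞ = 3052.025 + 79.392 = 3131.417 ng/mL·h

AUC = 3130 ng/mL·h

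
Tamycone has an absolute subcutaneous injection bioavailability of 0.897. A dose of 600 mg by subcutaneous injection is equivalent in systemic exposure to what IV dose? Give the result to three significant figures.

D_iv = 538 mg

Systemic exposure from an extravascular dose = F × D_ev, so the equivalent IV dose is F × D_ev.
D_iv = F × D_ev = 0.897 × 600 = 538.2 mg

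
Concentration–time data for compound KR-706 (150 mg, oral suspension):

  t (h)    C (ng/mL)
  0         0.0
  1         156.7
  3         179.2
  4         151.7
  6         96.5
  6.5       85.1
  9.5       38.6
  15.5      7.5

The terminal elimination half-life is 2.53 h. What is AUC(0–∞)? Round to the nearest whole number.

AUC = 1225 ng/mL·h

Trapezoidal AUC_0→15.5:
  [0→1]: (0.0+156.7)/2 × 1 = 78.35
  [1→3]: (156.7+179.2)/2 × 2 = 335.9
  [3→4]: (179.2+151.7)/2 × 1 = 165.45
  [4→6]: (151.7+96.5)/2 × 2 = 248.2
  [6→6.5]: (96.5+85.1)/2 × 0.5 = 45.4
  [6.5→9.5]: (85.1+38.6)/2 × 3 = 185.55
  [9.5→15.5]: (38.6+7.5)/2 × 6 = 138.3
  Sum = 1197.15 ng/mL·h
k_e = ln2 / t½ = 0.693147 / 2.53 = 0.2740 h^-1
Extrapolated tail: C_last / k_e = 7.5 / 0.274 = 27.372
AUC_0→∞ = 1197.15 + 27.372 = 1224.522 ng/mL·h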